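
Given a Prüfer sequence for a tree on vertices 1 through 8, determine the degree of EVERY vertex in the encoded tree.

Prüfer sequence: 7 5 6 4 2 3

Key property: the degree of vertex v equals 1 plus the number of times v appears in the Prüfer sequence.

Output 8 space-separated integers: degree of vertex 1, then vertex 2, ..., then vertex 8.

Answer: 1 2 2 2 2 2 2 1

Derivation:
p_1 = 7: count[7] becomes 1
p_2 = 5: count[5] becomes 1
p_3 = 6: count[6] becomes 1
p_4 = 4: count[4] becomes 1
p_5 = 2: count[2] becomes 1
p_6 = 3: count[3] becomes 1
Degrees (1 + count): deg[1]=1+0=1, deg[2]=1+1=2, deg[3]=1+1=2, deg[4]=1+1=2, deg[5]=1+1=2, deg[6]=1+1=2, deg[7]=1+1=2, deg[8]=1+0=1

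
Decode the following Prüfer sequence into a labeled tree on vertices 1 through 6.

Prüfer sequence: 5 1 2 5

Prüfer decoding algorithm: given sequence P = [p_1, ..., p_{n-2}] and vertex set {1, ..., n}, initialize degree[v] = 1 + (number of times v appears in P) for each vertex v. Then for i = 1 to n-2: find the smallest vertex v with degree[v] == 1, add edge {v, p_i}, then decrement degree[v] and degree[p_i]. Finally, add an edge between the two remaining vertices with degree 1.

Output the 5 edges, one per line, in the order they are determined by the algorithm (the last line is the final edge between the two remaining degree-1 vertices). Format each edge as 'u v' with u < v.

Initial degrees: {1:2, 2:2, 3:1, 4:1, 5:3, 6:1}
Step 1: smallest deg-1 vertex = 3, p_1 = 5. Add edge {3,5}. Now deg[3]=0, deg[5]=2.
Step 2: smallest deg-1 vertex = 4, p_2 = 1. Add edge {1,4}. Now deg[4]=0, deg[1]=1.
Step 3: smallest deg-1 vertex = 1, p_3 = 2. Add edge {1,2}. Now deg[1]=0, deg[2]=1.
Step 4: smallest deg-1 vertex = 2, p_4 = 5. Add edge {2,5}. Now deg[2]=0, deg[5]=1.
Final: two remaining deg-1 vertices are 5, 6. Add edge {5,6}.

Answer: 3 5
1 4
1 2
2 5
5 6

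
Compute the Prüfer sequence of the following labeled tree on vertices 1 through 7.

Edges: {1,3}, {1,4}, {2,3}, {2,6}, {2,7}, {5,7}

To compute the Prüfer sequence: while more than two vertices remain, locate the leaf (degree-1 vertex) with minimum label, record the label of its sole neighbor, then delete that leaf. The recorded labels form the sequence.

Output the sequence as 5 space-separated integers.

Answer: 1 3 2 7 2

Derivation:
Step 1: leaves = {4,5,6}. Remove smallest leaf 4, emit neighbor 1.
Step 2: leaves = {1,5,6}. Remove smallest leaf 1, emit neighbor 3.
Step 3: leaves = {3,5,6}. Remove smallest leaf 3, emit neighbor 2.
Step 4: leaves = {5,6}. Remove smallest leaf 5, emit neighbor 7.
Step 5: leaves = {6,7}. Remove smallest leaf 6, emit neighbor 2.
Done: 2 vertices remain (2, 7). Sequence = [1 3 2 7 2]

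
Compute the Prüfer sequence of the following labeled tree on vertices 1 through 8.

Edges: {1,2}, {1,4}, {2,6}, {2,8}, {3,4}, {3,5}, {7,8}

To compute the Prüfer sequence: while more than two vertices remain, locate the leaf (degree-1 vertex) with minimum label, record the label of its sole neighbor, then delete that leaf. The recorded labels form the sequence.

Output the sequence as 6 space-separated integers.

Answer: 3 4 1 2 2 8

Derivation:
Step 1: leaves = {5,6,7}. Remove smallest leaf 5, emit neighbor 3.
Step 2: leaves = {3,6,7}. Remove smallest leaf 3, emit neighbor 4.
Step 3: leaves = {4,6,7}. Remove smallest leaf 4, emit neighbor 1.
Step 4: leaves = {1,6,7}. Remove smallest leaf 1, emit neighbor 2.
Step 5: leaves = {6,7}. Remove smallest leaf 6, emit neighbor 2.
Step 6: leaves = {2,7}. Remove smallest leaf 2, emit neighbor 8.
Done: 2 vertices remain (7, 8). Sequence = [3 4 1 2 2 8]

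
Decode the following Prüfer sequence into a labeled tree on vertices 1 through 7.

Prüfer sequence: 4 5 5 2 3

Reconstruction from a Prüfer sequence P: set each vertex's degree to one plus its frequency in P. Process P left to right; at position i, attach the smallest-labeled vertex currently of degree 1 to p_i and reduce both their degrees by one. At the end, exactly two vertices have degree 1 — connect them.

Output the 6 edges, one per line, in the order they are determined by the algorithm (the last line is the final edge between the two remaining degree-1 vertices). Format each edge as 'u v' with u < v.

Answer: 1 4
4 5
5 6
2 5
2 3
3 7

Derivation:
Initial degrees: {1:1, 2:2, 3:2, 4:2, 5:3, 6:1, 7:1}
Step 1: smallest deg-1 vertex = 1, p_1 = 4. Add edge {1,4}. Now deg[1]=0, deg[4]=1.
Step 2: smallest deg-1 vertex = 4, p_2 = 5. Add edge {4,5}. Now deg[4]=0, deg[5]=2.
Step 3: smallest deg-1 vertex = 6, p_3 = 5. Add edge {5,6}. Now deg[6]=0, deg[5]=1.
Step 4: smallest deg-1 vertex = 5, p_4 = 2. Add edge {2,5}. Now deg[5]=0, deg[2]=1.
Step 5: smallest deg-1 vertex = 2, p_5 = 3. Add edge {2,3}. Now deg[2]=0, deg[3]=1.
Final: two remaining deg-1 vertices are 3, 7. Add edge {3,7}.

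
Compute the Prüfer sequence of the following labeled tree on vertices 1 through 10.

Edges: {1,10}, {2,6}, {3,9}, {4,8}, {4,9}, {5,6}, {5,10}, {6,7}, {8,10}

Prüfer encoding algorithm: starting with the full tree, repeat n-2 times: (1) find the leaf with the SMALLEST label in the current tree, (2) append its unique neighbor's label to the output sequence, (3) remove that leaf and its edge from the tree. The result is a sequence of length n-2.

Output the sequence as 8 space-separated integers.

Step 1: leaves = {1,2,3,7}. Remove smallest leaf 1, emit neighbor 10.
Step 2: leaves = {2,3,7}. Remove smallest leaf 2, emit neighbor 6.
Step 3: leaves = {3,7}. Remove smallest leaf 3, emit neighbor 9.
Step 4: leaves = {7,9}. Remove smallest leaf 7, emit neighbor 6.
Step 5: leaves = {6,9}. Remove smallest leaf 6, emit neighbor 5.
Step 6: leaves = {5,9}. Remove smallest leaf 5, emit neighbor 10.
Step 7: leaves = {9,10}. Remove smallest leaf 9, emit neighbor 4.
Step 8: leaves = {4,10}. Remove smallest leaf 4, emit neighbor 8.
Done: 2 vertices remain (8, 10). Sequence = [10 6 9 6 5 10 4 8]

Answer: 10 6 9 6 5 10 4 8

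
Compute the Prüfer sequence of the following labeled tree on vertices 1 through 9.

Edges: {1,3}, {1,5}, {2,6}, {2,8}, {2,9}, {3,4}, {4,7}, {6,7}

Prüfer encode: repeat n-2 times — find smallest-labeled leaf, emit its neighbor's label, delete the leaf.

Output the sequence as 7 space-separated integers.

Step 1: leaves = {5,8,9}. Remove smallest leaf 5, emit neighbor 1.
Step 2: leaves = {1,8,9}. Remove smallest leaf 1, emit neighbor 3.
Step 3: leaves = {3,8,9}. Remove smallest leaf 3, emit neighbor 4.
Step 4: leaves = {4,8,9}. Remove smallest leaf 4, emit neighbor 7.
Step 5: leaves = {7,8,9}. Remove smallest leaf 7, emit neighbor 6.
Step 6: leaves = {6,8,9}. Remove smallest leaf 6, emit neighbor 2.
Step 7: leaves = {8,9}. Remove smallest leaf 8, emit neighbor 2.
Done: 2 vertices remain (2, 9). Sequence = [1 3 4 7 6 2 2]

Answer: 1 3 4 7 6 2 2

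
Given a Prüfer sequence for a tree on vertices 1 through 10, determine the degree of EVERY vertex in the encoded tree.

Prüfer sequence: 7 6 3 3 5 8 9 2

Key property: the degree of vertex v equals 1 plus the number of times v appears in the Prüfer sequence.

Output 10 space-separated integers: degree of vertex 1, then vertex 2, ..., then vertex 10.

p_1 = 7: count[7] becomes 1
p_2 = 6: count[6] becomes 1
p_3 = 3: count[3] becomes 1
p_4 = 3: count[3] becomes 2
p_5 = 5: count[5] becomes 1
p_6 = 8: count[8] becomes 1
p_7 = 9: count[9] becomes 1
p_8 = 2: count[2] becomes 1
Degrees (1 + count): deg[1]=1+0=1, deg[2]=1+1=2, deg[3]=1+2=3, deg[4]=1+0=1, deg[5]=1+1=2, deg[6]=1+1=2, deg[7]=1+1=2, deg[8]=1+1=2, deg[9]=1+1=2, deg[10]=1+0=1

Answer: 1 2 3 1 2 2 2 2 2 1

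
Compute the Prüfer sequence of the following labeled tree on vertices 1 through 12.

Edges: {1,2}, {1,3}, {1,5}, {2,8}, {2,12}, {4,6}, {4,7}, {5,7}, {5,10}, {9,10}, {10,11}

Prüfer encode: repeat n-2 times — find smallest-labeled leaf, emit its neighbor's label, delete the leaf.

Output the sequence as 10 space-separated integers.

Answer: 1 4 7 5 2 10 10 5 1 2

Derivation:
Step 1: leaves = {3,6,8,9,11,12}. Remove smallest leaf 3, emit neighbor 1.
Step 2: leaves = {6,8,9,11,12}. Remove smallest leaf 6, emit neighbor 4.
Step 3: leaves = {4,8,9,11,12}. Remove smallest leaf 4, emit neighbor 7.
Step 4: leaves = {7,8,9,11,12}. Remove smallest leaf 7, emit neighbor 5.
Step 5: leaves = {8,9,11,12}. Remove smallest leaf 8, emit neighbor 2.
Step 6: leaves = {9,11,12}. Remove smallest leaf 9, emit neighbor 10.
Step 7: leaves = {11,12}. Remove smallest leaf 11, emit neighbor 10.
Step 8: leaves = {10,12}. Remove smallest leaf 10, emit neighbor 5.
Step 9: leaves = {5,12}. Remove smallest leaf 5, emit neighbor 1.
Step 10: leaves = {1,12}. Remove smallest leaf 1, emit neighbor 2.
Done: 2 vertices remain (2, 12). Sequence = [1 4 7 5 2 10 10 5 1 2]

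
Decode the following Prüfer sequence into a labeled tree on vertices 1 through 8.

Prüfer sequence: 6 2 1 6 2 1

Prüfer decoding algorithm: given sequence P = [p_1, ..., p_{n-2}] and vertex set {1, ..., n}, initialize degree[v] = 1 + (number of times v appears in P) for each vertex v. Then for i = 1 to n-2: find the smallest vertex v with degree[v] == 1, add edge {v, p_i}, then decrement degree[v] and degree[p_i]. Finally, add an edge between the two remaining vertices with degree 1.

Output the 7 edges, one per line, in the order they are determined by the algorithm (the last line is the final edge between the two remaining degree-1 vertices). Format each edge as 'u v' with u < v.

Initial degrees: {1:3, 2:3, 3:1, 4:1, 5:1, 6:3, 7:1, 8:1}
Step 1: smallest deg-1 vertex = 3, p_1 = 6. Add edge {3,6}. Now deg[3]=0, deg[6]=2.
Step 2: smallest deg-1 vertex = 4, p_2 = 2. Add edge {2,4}. Now deg[4]=0, deg[2]=2.
Step 3: smallest deg-1 vertex = 5, p_3 = 1. Add edge {1,5}. Now deg[5]=0, deg[1]=2.
Step 4: smallest deg-1 vertex = 7, p_4 = 6. Add edge {6,7}. Now deg[7]=0, deg[6]=1.
Step 5: smallest deg-1 vertex = 6, p_5 = 2. Add edge {2,6}. Now deg[6]=0, deg[2]=1.
Step 6: smallest deg-1 vertex = 2, p_6 = 1. Add edge {1,2}. Now deg[2]=0, deg[1]=1.
Final: two remaining deg-1 vertices are 1, 8. Add edge {1,8}.

Answer: 3 6
2 4
1 5
6 7
2 6
1 2
1 8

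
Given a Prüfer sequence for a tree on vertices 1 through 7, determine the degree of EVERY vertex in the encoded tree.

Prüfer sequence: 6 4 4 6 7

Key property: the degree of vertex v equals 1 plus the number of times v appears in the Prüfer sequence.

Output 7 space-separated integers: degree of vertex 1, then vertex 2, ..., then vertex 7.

p_1 = 6: count[6] becomes 1
p_2 = 4: count[4] becomes 1
p_3 = 4: count[4] becomes 2
p_4 = 6: count[6] becomes 2
p_5 = 7: count[7] becomes 1
Degrees (1 + count): deg[1]=1+0=1, deg[2]=1+0=1, deg[3]=1+0=1, deg[4]=1+2=3, deg[5]=1+0=1, deg[6]=1+2=3, deg[7]=1+1=2

Answer: 1 1 1 3 1 3 2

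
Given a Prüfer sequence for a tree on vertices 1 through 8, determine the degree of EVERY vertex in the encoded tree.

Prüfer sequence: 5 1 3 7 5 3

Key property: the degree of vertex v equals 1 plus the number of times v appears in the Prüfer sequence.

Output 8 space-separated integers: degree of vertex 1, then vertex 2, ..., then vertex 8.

p_1 = 5: count[5] becomes 1
p_2 = 1: count[1] becomes 1
p_3 = 3: count[3] becomes 1
p_4 = 7: count[7] becomes 1
p_5 = 5: count[5] becomes 2
p_6 = 3: count[3] becomes 2
Degrees (1 + count): deg[1]=1+1=2, deg[2]=1+0=1, deg[3]=1+2=3, deg[4]=1+0=1, deg[5]=1+2=3, deg[6]=1+0=1, deg[7]=1+1=2, deg[8]=1+0=1

Answer: 2 1 3 1 3 1 2 1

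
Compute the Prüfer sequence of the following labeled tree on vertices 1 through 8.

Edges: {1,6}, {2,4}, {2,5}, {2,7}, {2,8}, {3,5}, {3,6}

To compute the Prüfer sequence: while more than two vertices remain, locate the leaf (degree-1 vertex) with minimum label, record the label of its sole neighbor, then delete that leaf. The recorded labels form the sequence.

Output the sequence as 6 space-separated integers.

Answer: 6 2 3 5 2 2

Derivation:
Step 1: leaves = {1,4,7,8}. Remove smallest leaf 1, emit neighbor 6.
Step 2: leaves = {4,6,7,8}. Remove smallest leaf 4, emit neighbor 2.
Step 3: leaves = {6,7,8}. Remove smallest leaf 6, emit neighbor 3.
Step 4: leaves = {3,7,8}. Remove smallest leaf 3, emit neighbor 5.
Step 5: leaves = {5,7,8}. Remove smallest leaf 5, emit neighbor 2.
Step 6: leaves = {7,8}. Remove smallest leaf 7, emit neighbor 2.
Done: 2 vertices remain (2, 8). Sequence = [6 2 3 5 2 2]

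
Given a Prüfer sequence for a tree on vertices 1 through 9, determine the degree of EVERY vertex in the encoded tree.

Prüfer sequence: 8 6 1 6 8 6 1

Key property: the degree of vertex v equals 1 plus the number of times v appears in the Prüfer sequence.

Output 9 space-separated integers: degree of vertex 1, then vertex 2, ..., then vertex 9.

Answer: 3 1 1 1 1 4 1 3 1

Derivation:
p_1 = 8: count[8] becomes 1
p_2 = 6: count[6] becomes 1
p_3 = 1: count[1] becomes 1
p_4 = 6: count[6] becomes 2
p_5 = 8: count[8] becomes 2
p_6 = 6: count[6] becomes 3
p_7 = 1: count[1] becomes 2
Degrees (1 + count): deg[1]=1+2=3, deg[2]=1+0=1, deg[3]=1+0=1, deg[4]=1+0=1, deg[5]=1+0=1, deg[6]=1+3=4, deg[7]=1+0=1, deg[8]=1+2=3, deg[9]=1+0=1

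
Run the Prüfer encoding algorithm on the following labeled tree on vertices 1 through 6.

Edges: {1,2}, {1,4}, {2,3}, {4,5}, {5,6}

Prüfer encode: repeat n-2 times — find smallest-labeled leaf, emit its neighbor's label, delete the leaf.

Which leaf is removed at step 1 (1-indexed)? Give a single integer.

Step 1: current leaves = {3,6}. Remove leaf 3 (neighbor: 2).

Answer: 3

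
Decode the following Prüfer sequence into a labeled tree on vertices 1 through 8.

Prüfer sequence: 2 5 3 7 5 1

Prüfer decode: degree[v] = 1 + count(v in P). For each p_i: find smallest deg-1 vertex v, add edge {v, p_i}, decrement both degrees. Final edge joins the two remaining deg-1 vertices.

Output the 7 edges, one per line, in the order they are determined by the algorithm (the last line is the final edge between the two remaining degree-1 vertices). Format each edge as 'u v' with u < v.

Initial degrees: {1:2, 2:2, 3:2, 4:1, 5:3, 6:1, 7:2, 8:1}
Step 1: smallest deg-1 vertex = 4, p_1 = 2. Add edge {2,4}. Now deg[4]=0, deg[2]=1.
Step 2: smallest deg-1 vertex = 2, p_2 = 5. Add edge {2,5}. Now deg[2]=0, deg[5]=2.
Step 3: smallest deg-1 vertex = 6, p_3 = 3. Add edge {3,6}. Now deg[6]=0, deg[3]=1.
Step 4: smallest deg-1 vertex = 3, p_4 = 7. Add edge {3,7}. Now deg[3]=0, deg[7]=1.
Step 5: smallest deg-1 vertex = 7, p_5 = 5. Add edge {5,7}. Now deg[7]=0, deg[5]=1.
Step 6: smallest deg-1 vertex = 5, p_6 = 1. Add edge {1,5}. Now deg[5]=0, deg[1]=1.
Final: two remaining deg-1 vertices are 1, 8. Add edge {1,8}.

Answer: 2 4
2 5
3 6
3 7
5 7
1 5
1 8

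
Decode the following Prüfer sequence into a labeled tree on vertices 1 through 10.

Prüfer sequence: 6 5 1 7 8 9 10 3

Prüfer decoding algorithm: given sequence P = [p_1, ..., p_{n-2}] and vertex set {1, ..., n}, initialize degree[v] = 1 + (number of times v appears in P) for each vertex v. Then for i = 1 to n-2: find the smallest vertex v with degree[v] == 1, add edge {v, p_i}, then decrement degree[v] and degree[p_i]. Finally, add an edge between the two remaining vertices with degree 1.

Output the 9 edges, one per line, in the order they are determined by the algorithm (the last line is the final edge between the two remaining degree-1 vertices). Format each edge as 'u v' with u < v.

Initial degrees: {1:2, 2:1, 3:2, 4:1, 5:2, 6:2, 7:2, 8:2, 9:2, 10:2}
Step 1: smallest deg-1 vertex = 2, p_1 = 6. Add edge {2,6}. Now deg[2]=0, deg[6]=1.
Step 2: smallest deg-1 vertex = 4, p_2 = 5. Add edge {4,5}. Now deg[4]=0, deg[5]=1.
Step 3: smallest deg-1 vertex = 5, p_3 = 1. Add edge {1,5}. Now deg[5]=0, deg[1]=1.
Step 4: smallest deg-1 vertex = 1, p_4 = 7. Add edge {1,7}. Now deg[1]=0, deg[7]=1.
Step 5: smallest deg-1 vertex = 6, p_5 = 8. Add edge {6,8}. Now deg[6]=0, deg[8]=1.
Step 6: smallest deg-1 vertex = 7, p_6 = 9. Add edge {7,9}. Now deg[7]=0, deg[9]=1.
Step 7: smallest deg-1 vertex = 8, p_7 = 10. Add edge {8,10}. Now deg[8]=0, deg[10]=1.
Step 8: smallest deg-1 vertex = 9, p_8 = 3. Add edge {3,9}. Now deg[9]=0, deg[3]=1.
Final: two remaining deg-1 vertices are 3, 10. Add edge {3,10}.

Answer: 2 6
4 5
1 5
1 7
6 8
7 9
8 10
3 9
3 10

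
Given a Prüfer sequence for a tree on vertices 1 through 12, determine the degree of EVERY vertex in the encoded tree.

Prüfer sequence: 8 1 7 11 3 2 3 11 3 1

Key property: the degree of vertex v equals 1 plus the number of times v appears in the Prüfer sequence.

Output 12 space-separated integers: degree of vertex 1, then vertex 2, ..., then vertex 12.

Answer: 3 2 4 1 1 1 2 2 1 1 3 1

Derivation:
p_1 = 8: count[8] becomes 1
p_2 = 1: count[1] becomes 1
p_3 = 7: count[7] becomes 1
p_4 = 11: count[11] becomes 1
p_5 = 3: count[3] becomes 1
p_6 = 2: count[2] becomes 1
p_7 = 3: count[3] becomes 2
p_8 = 11: count[11] becomes 2
p_9 = 3: count[3] becomes 3
p_10 = 1: count[1] becomes 2
Degrees (1 + count): deg[1]=1+2=3, deg[2]=1+1=2, deg[3]=1+3=4, deg[4]=1+0=1, deg[5]=1+0=1, deg[6]=1+0=1, deg[7]=1+1=2, deg[8]=1+1=2, deg[9]=1+0=1, deg[10]=1+0=1, deg[11]=1+2=3, deg[12]=1+0=1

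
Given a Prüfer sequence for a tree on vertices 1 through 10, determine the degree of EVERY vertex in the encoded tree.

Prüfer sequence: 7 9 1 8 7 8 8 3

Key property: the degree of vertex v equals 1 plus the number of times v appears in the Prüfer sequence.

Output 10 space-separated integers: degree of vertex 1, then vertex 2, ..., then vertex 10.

p_1 = 7: count[7] becomes 1
p_2 = 9: count[9] becomes 1
p_3 = 1: count[1] becomes 1
p_4 = 8: count[8] becomes 1
p_5 = 7: count[7] becomes 2
p_6 = 8: count[8] becomes 2
p_7 = 8: count[8] becomes 3
p_8 = 3: count[3] becomes 1
Degrees (1 + count): deg[1]=1+1=2, deg[2]=1+0=1, deg[3]=1+1=2, deg[4]=1+0=1, deg[5]=1+0=1, deg[6]=1+0=1, deg[7]=1+2=3, deg[8]=1+3=4, deg[9]=1+1=2, deg[10]=1+0=1

Answer: 2 1 2 1 1 1 3 4 2 1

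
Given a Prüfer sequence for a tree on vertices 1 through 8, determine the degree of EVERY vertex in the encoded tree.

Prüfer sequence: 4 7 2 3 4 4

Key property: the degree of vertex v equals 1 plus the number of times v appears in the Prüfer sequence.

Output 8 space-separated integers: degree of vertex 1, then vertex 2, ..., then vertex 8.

Answer: 1 2 2 4 1 1 2 1

Derivation:
p_1 = 4: count[4] becomes 1
p_2 = 7: count[7] becomes 1
p_3 = 2: count[2] becomes 1
p_4 = 3: count[3] becomes 1
p_5 = 4: count[4] becomes 2
p_6 = 4: count[4] becomes 3
Degrees (1 + count): deg[1]=1+0=1, deg[2]=1+1=2, deg[3]=1+1=2, deg[4]=1+3=4, deg[5]=1+0=1, deg[6]=1+0=1, deg[7]=1+1=2, deg[8]=1+0=1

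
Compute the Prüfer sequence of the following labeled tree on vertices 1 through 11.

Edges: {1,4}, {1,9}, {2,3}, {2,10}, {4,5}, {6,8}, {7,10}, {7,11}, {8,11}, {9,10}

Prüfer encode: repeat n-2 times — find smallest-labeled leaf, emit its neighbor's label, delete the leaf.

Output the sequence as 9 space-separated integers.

Step 1: leaves = {3,5,6}. Remove smallest leaf 3, emit neighbor 2.
Step 2: leaves = {2,5,6}. Remove smallest leaf 2, emit neighbor 10.
Step 3: leaves = {5,6}. Remove smallest leaf 5, emit neighbor 4.
Step 4: leaves = {4,6}. Remove smallest leaf 4, emit neighbor 1.
Step 5: leaves = {1,6}. Remove smallest leaf 1, emit neighbor 9.
Step 6: leaves = {6,9}. Remove smallest leaf 6, emit neighbor 8.
Step 7: leaves = {8,9}. Remove smallest leaf 8, emit neighbor 11.
Step 8: leaves = {9,11}. Remove smallest leaf 9, emit neighbor 10.
Step 9: leaves = {10,11}. Remove smallest leaf 10, emit neighbor 7.
Done: 2 vertices remain (7, 11). Sequence = [2 10 4 1 9 8 11 10 7]

Answer: 2 10 4 1 9 8 11 10 7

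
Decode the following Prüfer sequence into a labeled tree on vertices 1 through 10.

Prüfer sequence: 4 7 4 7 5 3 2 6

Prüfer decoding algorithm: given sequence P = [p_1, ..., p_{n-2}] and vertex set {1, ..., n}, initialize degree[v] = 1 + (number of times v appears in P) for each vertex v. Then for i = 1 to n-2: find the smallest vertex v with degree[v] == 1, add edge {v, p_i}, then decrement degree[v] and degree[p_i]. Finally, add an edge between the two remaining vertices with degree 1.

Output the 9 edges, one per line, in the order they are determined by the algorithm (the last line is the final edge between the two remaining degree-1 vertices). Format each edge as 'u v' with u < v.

Answer: 1 4
7 8
4 9
4 7
5 7
3 5
2 3
2 6
6 10

Derivation:
Initial degrees: {1:1, 2:2, 3:2, 4:3, 5:2, 6:2, 7:3, 8:1, 9:1, 10:1}
Step 1: smallest deg-1 vertex = 1, p_1 = 4. Add edge {1,4}. Now deg[1]=0, deg[4]=2.
Step 2: smallest deg-1 vertex = 8, p_2 = 7. Add edge {7,8}. Now deg[8]=0, deg[7]=2.
Step 3: smallest deg-1 vertex = 9, p_3 = 4. Add edge {4,9}. Now deg[9]=0, deg[4]=1.
Step 4: smallest deg-1 vertex = 4, p_4 = 7. Add edge {4,7}. Now deg[4]=0, deg[7]=1.
Step 5: smallest deg-1 vertex = 7, p_5 = 5. Add edge {5,7}. Now deg[7]=0, deg[5]=1.
Step 6: smallest deg-1 vertex = 5, p_6 = 3. Add edge {3,5}. Now deg[5]=0, deg[3]=1.
Step 7: smallest deg-1 vertex = 3, p_7 = 2. Add edge {2,3}. Now deg[3]=0, deg[2]=1.
Step 8: smallest deg-1 vertex = 2, p_8 = 6. Add edge {2,6}. Now deg[2]=0, deg[6]=1.
Final: two remaining deg-1 vertices are 6, 10. Add edge {6,10}.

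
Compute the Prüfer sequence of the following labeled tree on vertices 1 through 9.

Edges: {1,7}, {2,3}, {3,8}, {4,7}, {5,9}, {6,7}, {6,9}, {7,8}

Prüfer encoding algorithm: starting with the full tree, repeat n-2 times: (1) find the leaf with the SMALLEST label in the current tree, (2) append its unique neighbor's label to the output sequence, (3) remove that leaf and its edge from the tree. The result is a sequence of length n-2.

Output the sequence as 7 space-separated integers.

Step 1: leaves = {1,2,4,5}. Remove smallest leaf 1, emit neighbor 7.
Step 2: leaves = {2,4,5}. Remove smallest leaf 2, emit neighbor 3.
Step 3: leaves = {3,4,5}. Remove smallest leaf 3, emit neighbor 8.
Step 4: leaves = {4,5,8}. Remove smallest leaf 4, emit neighbor 7.
Step 5: leaves = {5,8}. Remove smallest leaf 5, emit neighbor 9.
Step 6: leaves = {8,9}. Remove smallest leaf 8, emit neighbor 7.
Step 7: leaves = {7,9}. Remove smallest leaf 7, emit neighbor 6.
Done: 2 vertices remain (6, 9). Sequence = [7 3 8 7 9 7 6]

Answer: 7 3 8 7 9 7 6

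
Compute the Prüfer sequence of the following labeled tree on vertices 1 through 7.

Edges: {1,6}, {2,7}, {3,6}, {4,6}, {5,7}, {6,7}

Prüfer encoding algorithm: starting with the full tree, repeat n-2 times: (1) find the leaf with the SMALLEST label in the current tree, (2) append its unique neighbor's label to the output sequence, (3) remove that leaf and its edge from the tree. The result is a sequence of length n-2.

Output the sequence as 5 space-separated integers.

Step 1: leaves = {1,2,3,4,5}. Remove smallest leaf 1, emit neighbor 6.
Step 2: leaves = {2,3,4,5}. Remove smallest leaf 2, emit neighbor 7.
Step 3: leaves = {3,4,5}. Remove smallest leaf 3, emit neighbor 6.
Step 4: leaves = {4,5}. Remove smallest leaf 4, emit neighbor 6.
Step 5: leaves = {5,6}. Remove smallest leaf 5, emit neighbor 7.
Done: 2 vertices remain (6, 7). Sequence = [6 7 6 6 7]

Answer: 6 7 6 6 7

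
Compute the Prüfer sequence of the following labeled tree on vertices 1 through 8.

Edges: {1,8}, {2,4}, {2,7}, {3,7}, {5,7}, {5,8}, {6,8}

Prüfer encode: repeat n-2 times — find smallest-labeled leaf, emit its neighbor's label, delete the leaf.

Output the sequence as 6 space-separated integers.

Answer: 8 7 2 7 8 5

Derivation:
Step 1: leaves = {1,3,4,6}. Remove smallest leaf 1, emit neighbor 8.
Step 2: leaves = {3,4,6}. Remove smallest leaf 3, emit neighbor 7.
Step 3: leaves = {4,6}. Remove smallest leaf 4, emit neighbor 2.
Step 4: leaves = {2,6}. Remove smallest leaf 2, emit neighbor 7.
Step 5: leaves = {6,7}. Remove smallest leaf 6, emit neighbor 8.
Step 6: leaves = {7,8}. Remove smallest leaf 7, emit neighbor 5.
Done: 2 vertices remain (5, 8). Sequence = [8 7 2 7 8 5]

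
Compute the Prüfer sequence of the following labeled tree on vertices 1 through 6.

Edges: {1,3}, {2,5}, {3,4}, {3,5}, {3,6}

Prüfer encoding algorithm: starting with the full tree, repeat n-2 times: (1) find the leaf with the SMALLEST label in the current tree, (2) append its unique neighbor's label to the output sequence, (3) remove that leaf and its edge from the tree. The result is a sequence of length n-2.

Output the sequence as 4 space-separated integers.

Answer: 3 5 3 3

Derivation:
Step 1: leaves = {1,2,4,6}. Remove smallest leaf 1, emit neighbor 3.
Step 2: leaves = {2,4,6}. Remove smallest leaf 2, emit neighbor 5.
Step 3: leaves = {4,5,6}. Remove smallest leaf 4, emit neighbor 3.
Step 4: leaves = {5,6}. Remove smallest leaf 5, emit neighbor 3.
Done: 2 vertices remain (3, 6). Sequence = [3 5 3 3]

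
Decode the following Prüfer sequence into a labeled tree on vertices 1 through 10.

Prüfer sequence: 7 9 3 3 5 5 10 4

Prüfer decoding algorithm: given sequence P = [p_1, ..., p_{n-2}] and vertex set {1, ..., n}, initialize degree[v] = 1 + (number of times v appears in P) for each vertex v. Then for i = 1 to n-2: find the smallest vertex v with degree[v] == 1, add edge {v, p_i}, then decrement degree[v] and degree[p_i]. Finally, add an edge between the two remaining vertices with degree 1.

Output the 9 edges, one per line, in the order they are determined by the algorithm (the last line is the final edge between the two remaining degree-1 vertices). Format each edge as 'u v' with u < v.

Answer: 1 7
2 9
3 6
3 7
3 5
5 8
5 10
4 9
4 10

Derivation:
Initial degrees: {1:1, 2:1, 3:3, 4:2, 5:3, 6:1, 7:2, 8:1, 9:2, 10:2}
Step 1: smallest deg-1 vertex = 1, p_1 = 7. Add edge {1,7}. Now deg[1]=0, deg[7]=1.
Step 2: smallest deg-1 vertex = 2, p_2 = 9. Add edge {2,9}. Now deg[2]=0, deg[9]=1.
Step 3: smallest deg-1 vertex = 6, p_3 = 3. Add edge {3,6}. Now deg[6]=0, deg[3]=2.
Step 4: smallest deg-1 vertex = 7, p_4 = 3. Add edge {3,7}. Now deg[7]=0, deg[3]=1.
Step 5: smallest deg-1 vertex = 3, p_5 = 5. Add edge {3,5}. Now deg[3]=0, deg[5]=2.
Step 6: smallest deg-1 vertex = 8, p_6 = 5. Add edge {5,8}. Now deg[8]=0, deg[5]=1.
Step 7: smallest deg-1 vertex = 5, p_7 = 10. Add edge {5,10}. Now deg[5]=0, deg[10]=1.
Step 8: smallest deg-1 vertex = 9, p_8 = 4. Add edge {4,9}. Now deg[9]=0, deg[4]=1.
Final: two remaining deg-1 vertices are 4, 10. Add edge {4,10}.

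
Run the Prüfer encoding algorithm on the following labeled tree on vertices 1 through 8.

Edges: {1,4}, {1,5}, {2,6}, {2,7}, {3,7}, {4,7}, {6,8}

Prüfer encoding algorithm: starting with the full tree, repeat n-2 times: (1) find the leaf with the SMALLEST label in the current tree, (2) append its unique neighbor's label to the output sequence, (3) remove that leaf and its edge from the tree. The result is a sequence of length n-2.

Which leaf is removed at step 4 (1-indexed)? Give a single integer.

Answer: 4

Derivation:
Step 1: current leaves = {3,5,8}. Remove leaf 3 (neighbor: 7).
Step 2: current leaves = {5,8}. Remove leaf 5 (neighbor: 1).
Step 3: current leaves = {1,8}. Remove leaf 1 (neighbor: 4).
Step 4: current leaves = {4,8}. Remove leaf 4 (neighbor: 7).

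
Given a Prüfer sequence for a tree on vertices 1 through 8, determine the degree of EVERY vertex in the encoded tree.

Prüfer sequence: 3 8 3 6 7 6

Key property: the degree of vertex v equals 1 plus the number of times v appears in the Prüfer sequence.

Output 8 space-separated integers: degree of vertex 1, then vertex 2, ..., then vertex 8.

p_1 = 3: count[3] becomes 1
p_2 = 8: count[8] becomes 1
p_3 = 3: count[3] becomes 2
p_4 = 6: count[6] becomes 1
p_5 = 7: count[7] becomes 1
p_6 = 6: count[6] becomes 2
Degrees (1 + count): deg[1]=1+0=1, deg[2]=1+0=1, deg[3]=1+2=3, deg[4]=1+0=1, deg[5]=1+0=1, deg[6]=1+2=3, deg[7]=1+1=2, deg[8]=1+1=2

Answer: 1 1 3 1 1 3 2 2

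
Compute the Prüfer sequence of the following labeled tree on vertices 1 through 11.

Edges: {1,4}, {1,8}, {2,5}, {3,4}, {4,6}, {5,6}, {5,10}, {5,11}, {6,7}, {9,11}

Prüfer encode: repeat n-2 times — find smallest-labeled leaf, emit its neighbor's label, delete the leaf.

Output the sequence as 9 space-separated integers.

Answer: 5 4 6 1 4 6 5 11 5

Derivation:
Step 1: leaves = {2,3,7,8,9,10}. Remove smallest leaf 2, emit neighbor 5.
Step 2: leaves = {3,7,8,9,10}. Remove smallest leaf 3, emit neighbor 4.
Step 3: leaves = {7,8,9,10}. Remove smallest leaf 7, emit neighbor 6.
Step 4: leaves = {8,9,10}. Remove smallest leaf 8, emit neighbor 1.
Step 5: leaves = {1,9,10}. Remove smallest leaf 1, emit neighbor 4.
Step 6: leaves = {4,9,10}. Remove smallest leaf 4, emit neighbor 6.
Step 7: leaves = {6,9,10}. Remove smallest leaf 6, emit neighbor 5.
Step 8: leaves = {9,10}. Remove smallest leaf 9, emit neighbor 11.
Step 9: leaves = {10,11}. Remove smallest leaf 10, emit neighbor 5.
Done: 2 vertices remain (5, 11). Sequence = [5 4 6 1 4 6 5 11 5]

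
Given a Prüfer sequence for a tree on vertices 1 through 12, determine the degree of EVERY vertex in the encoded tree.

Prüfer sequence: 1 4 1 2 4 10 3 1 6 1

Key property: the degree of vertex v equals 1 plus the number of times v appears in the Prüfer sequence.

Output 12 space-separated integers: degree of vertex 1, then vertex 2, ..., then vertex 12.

p_1 = 1: count[1] becomes 1
p_2 = 4: count[4] becomes 1
p_3 = 1: count[1] becomes 2
p_4 = 2: count[2] becomes 1
p_5 = 4: count[4] becomes 2
p_6 = 10: count[10] becomes 1
p_7 = 3: count[3] becomes 1
p_8 = 1: count[1] becomes 3
p_9 = 6: count[6] becomes 1
p_10 = 1: count[1] becomes 4
Degrees (1 + count): deg[1]=1+4=5, deg[2]=1+1=2, deg[3]=1+1=2, deg[4]=1+2=3, deg[5]=1+0=1, deg[6]=1+1=2, deg[7]=1+0=1, deg[8]=1+0=1, deg[9]=1+0=1, deg[10]=1+1=2, deg[11]=1+0=1, deg[12]=1+0=1

Answer: 5 2 2 3 1 2 1 1 1 2 1 1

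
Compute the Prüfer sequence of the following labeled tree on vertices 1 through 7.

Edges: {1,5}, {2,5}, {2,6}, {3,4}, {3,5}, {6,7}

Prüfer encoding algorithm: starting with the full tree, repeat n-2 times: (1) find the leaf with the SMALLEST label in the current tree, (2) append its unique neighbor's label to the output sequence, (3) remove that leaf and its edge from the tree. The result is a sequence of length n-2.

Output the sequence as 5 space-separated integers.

Answer: 5 3 5 2 6

Derivation:
Step 1: leaves = {1,4,7}. Remove smallest leaf 1, emit neighbor 5.
Step 2: leaves = {4,7}. Remove smallest leaf 4, emit neighbor 3.
Step 3: leaves = {3,7}. Remove smallest leaf 3, emit neighbor 5.
Step 4: leaves = {5,7}. Remove smallest leaf 5, emit neighbor 2.
Step 5: leaves = {2,7}. Remove smallest leaf 2, emit neighbor 6.
Done: 2 vertices remain (6, 7). Sequence = [5 3 5 2 6]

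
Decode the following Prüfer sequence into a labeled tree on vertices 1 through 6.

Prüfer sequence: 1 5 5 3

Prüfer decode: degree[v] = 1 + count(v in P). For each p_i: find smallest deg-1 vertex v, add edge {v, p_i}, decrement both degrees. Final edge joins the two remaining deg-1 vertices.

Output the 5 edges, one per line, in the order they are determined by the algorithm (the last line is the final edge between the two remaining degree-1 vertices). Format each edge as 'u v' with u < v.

Initial degrees: {1:2, 2:1, 3:2, 4:1, 5:3, 6:1}
Step 1: smallest deg-1 vertex = 2, p_1 = 1. Add edge {1,2}. Now deg[2]=0, deg[1]=1.
Step 2: smallest deg-1 vertex = 1, p_2 = 5. Add edge {1,5}. Now deg[1]=0, deg[5]=2.
Step 3: smallest deg-1 vertex = 4, p_3 = 5. Add edge {4,5}. Now deg[4]=0, deg[5]=1.
Step 4: smallest deg-1 vertex = 5, p_4 = 3. Add edge {3,5}. Now deg[5]=0, deg[3]=1.
Final: two remaining deg-1 vertices are 3, 6. Add edge {3,6}.

Answer: 1 2
1 5
4 5
3 5
3 6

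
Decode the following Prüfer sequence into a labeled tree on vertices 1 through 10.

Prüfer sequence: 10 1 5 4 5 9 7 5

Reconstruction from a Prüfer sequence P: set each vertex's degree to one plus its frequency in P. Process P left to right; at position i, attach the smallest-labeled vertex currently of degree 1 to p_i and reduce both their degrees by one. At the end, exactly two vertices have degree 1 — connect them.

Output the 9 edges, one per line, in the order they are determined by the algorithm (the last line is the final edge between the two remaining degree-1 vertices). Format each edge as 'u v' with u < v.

Answer: 2 10
1 3
1 5
4 6
4 5
8 9
7 9
5 7
5 10

Derivation:
Initial degrees: {1:2, 2:1, 3:1, 4:2, 5:4, 6:1, 7:2, 8:1, 9:2, 10:2}
Step 1: smallest deg-1 vertex = 2, p_1 = 10. Add edge {2,10}. Now deg[2]=0, deg[10]=1.
Step 2: smallest deg-1 vertex = 3, p_2 = 1. Add edge {1,3}. Now deg[3]=0, deg[1]=1.
Step 3: smallest deg-1 vertex = 1, p_3 = 5. Add edge {1,5}. Now deg[1]=0, deg[5]=3.
Step 4: smallest deg-1 vertex = 6, p_4 = 4. Add edge {4,6}. Now deg[6]=0, deg[4]=1.
Step 5: smallest deg-1 vertex = 4, p_5 = 5. Add edge {4,5}. Now deg[4]=0, deg[5]=2.
Step 6: smallest deg-1 vertex = 8, p_6 = 9. Add edge {8,9}. Now deg[8]=0, deg[9]=1.
Step 7: smallest deg-1 vertex = 9, p_7 = 7. Add edge {7,9}. Now deg[9]=0, deg[7]=1.
Step 8: smallest deg-1 vertex = 7, p_8 = 5. Add edge {5,7}. Now deg[7]=0, deg[5]=1.
Final: two remaining deg-1 vertices are 5, 10. Add edge {5,10}.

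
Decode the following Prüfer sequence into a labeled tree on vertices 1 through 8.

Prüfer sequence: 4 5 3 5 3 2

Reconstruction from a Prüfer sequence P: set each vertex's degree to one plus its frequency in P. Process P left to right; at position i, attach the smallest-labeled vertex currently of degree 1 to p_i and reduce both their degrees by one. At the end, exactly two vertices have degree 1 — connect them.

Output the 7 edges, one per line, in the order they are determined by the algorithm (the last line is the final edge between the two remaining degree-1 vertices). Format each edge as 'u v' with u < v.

Initial degrees: {1:1, 2:2, 3:3, 4:2, 5:3, 6:1, 7:1, 8:1}
Step 1: smallest deg-1 vertex = 1, p_1 = 4. Add edge {1,4}. Now deg[1]=0, deg[4]=1.
Step 2: smallest deg-1 vertex = 4, p_2 = 5. Add edge {4,5}. Now deg[4]=0, deg[5]=2.
Step 3: smallest deg-1 vertex = 6, p_3 = 3. Add edge {3,6}. Now deg[6]=0, deg[3]=2.
Step 4: smallest deg-1 vertex = 7, p_4 = 5. Add edge {5,7}. Now deg[7]=0, deg[5]=1.
Step 5: smallest deg-1 vertex = 5, p_5 = 3. Add edge {3,5}. Now deg[5]=0, deg[3]=1.
Step 6: smallest deg-1 vertex = 3, p_6 = 2. Add edge {2,3}. Now deg[3]=0, deg[2]=1.
Final: two remaining deg-1 vertices are 2, 8. Add edge {2,8}.

Answer: 1 4
4 5
3 6
5 7
3 5
2 3
2 8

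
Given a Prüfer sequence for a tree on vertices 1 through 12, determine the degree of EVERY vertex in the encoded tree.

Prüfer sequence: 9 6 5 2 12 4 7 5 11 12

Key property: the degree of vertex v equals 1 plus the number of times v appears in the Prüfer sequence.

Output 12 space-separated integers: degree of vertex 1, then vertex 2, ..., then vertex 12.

Answer: 1 2 1 2 3 2 2 1 2 1 2 3

Derivation:
p_1 = 9: count[9] becomes 1
p_2 = 6: count[6] becomes 1
p_3 = 5: count[5] becomes 1
p_4 = 2: count[2] becomes 1
p_5 = 12: count[12] becomes 1
p_6 = 4: count[4] becomes 1
p_7 = 7: count[7] becomes 1
p_8 = 5: count[5] becomes 2
p_9 = 11: count[11] becomes 1
p_10 = 12: count[12] becomes 2
Degrees (1 + count): deg[1]=1+0=1, deg[2]=1+1=2, deg[3]=1+0=1, deg[4]=1+1=2, deg[5]=1+2=3, deg[6]=1+1=2, deg[7]=1+1=2, deg[8]=1+0=1, deg[9]=1+1=2, deg[10]=1+0=1, deg[11]=1+1=2, deg[12]=1+2=3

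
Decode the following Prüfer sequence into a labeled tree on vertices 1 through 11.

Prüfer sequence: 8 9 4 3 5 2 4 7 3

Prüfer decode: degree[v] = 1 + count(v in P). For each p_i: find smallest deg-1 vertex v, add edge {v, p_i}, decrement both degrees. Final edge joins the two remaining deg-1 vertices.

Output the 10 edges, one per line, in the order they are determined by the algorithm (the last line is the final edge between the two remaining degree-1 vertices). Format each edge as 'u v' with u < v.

Initial degrees: {1:1, 2:2, 3:3, 4:3, 5:2, 6:1, 7:2, 8:2, 9:2, 10:1, 11:1}
Step 1: smallest deg-1 vertex = 1, p_1 = 8. Add edge {1,8}. Now deg[1]=0, deg[8]=1.
Step 2: smallest deg-1 vertex = 6, p_2 = 9. Add edge {6,9}. Now deg[6]=0, deg[9]=1.
Step 3: smallest deg-1 vertex = 8, p_3 = 4. Add edge {4,8}. Now deg[8]=0, deg[4]=2.
Step 4: smallest deg-1 vertex = 9, p_4 = 3. Add edge {3,9}. Now deg[9]=0, deg[3]=2.
Step 5: smallest deg-1 vertex = 10, p_5 = 5. Add edge {5,10}. Now deg[10]=0, deg[5]=1.
Step 6: smallest deg-1 vertex = 5, p_6 = 2. Add edge {2,5}. Now deg[5]=0, deg[2]=1.
Step 7: smallest deg-1 vertex = 2, p_7 = 4. Add edge {2,4}. Now deg[2]=0, deg[4]=1.
Step 8: smallest deg-1 vertex = 4, p_8 = 7. Add edge {4,7}. Now deg[4]=0, deg[7]=1.
Step 9: smallest deg-1 vertex = 7, p_9 = 3. Add edge {3,7}. Now deg[7]=0, deg[3]=1.
Final: two remaining deg-1 vertices are 3, 11. Add edge {3,11}.

Answer: 1 8
6 9
4 8
3 9
5 10
2 5
2 4
4 7
3 7
3 11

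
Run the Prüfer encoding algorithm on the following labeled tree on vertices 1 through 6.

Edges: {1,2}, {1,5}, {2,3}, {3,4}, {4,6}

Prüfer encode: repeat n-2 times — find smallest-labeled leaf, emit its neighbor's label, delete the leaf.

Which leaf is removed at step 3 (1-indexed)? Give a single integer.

Step 1: current leaves = {5,6}. Remove leaf 5 (neighbor: 1).
Step 2: current leaves = {1,6}. Remove leaf 1 (neighbor: 2).
Step 3: current leaves = {2,6}. Remove leaf 2 (neighbor: 3).

Answer: 2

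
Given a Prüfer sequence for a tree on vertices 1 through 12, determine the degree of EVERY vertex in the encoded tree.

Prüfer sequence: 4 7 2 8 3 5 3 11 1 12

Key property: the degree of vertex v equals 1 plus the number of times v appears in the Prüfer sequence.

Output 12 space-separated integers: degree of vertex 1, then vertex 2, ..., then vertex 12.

p_1 = 4: count[4] becomes 1
p_2 = 7: count[7] becomes 1
p_3 = 2: count[2] becomes 1
p_4 = 8: count[8] becomes 1
p_5 = 3: count[3] becomes 1
p_6 = 5: count[5] becomes 1
p_7 = 3: count[3] becomes 2
p_8 = 11: count[11] becomes 1
p_9 = 1: count[1] becomes 1
p_10 = 12: count[12] becomes 1
Degrees (1 + count): deg[1]=1+1=2, deg[2]=1+1=2, deg[3]=1+2=3, deg[4]=1+1=2, deg[5]=1+1=2, deg[6]=1+0=1, deg[7]=1+1=2, deg[8]=1+1=2, deg[9]=1+0=1, deg[10]=1+0=1, deg[11]=1+1=2, deg[12]=1+1=2

Answer: 2 2 3 2 2 1 2 2 1 1 2 2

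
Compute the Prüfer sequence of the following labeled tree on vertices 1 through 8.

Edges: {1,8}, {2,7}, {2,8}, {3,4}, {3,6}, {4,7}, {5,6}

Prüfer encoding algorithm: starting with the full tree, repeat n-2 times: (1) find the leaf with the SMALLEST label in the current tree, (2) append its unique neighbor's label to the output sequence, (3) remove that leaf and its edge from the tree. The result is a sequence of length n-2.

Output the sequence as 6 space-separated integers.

Step 1: leaves = {1,5}. Remove smallest leaf 1, emit neighbor 8.
Step 2: leaves = {5,8}. Remove smallest leaf 5, emit neighbor 6.
Step 3: leaves = {6,8}. Remove smallest leaf 6, emit neighbor 3.
Step 4: leaves = {3,8}. Remove smallest leaf 3, emit neighbor 4.
Step 5: leaves = {4,8}. Remove smallest leaf 4, emit neighbor 7.
Step 6: leaves = {7,8}. Remove smallest leaf 7, emit neighbor 2.
Done: 2 vertices remain (2, 8). Sequence = [8 6 3 4 7 2]

Answer: 8 6 3 4 7 2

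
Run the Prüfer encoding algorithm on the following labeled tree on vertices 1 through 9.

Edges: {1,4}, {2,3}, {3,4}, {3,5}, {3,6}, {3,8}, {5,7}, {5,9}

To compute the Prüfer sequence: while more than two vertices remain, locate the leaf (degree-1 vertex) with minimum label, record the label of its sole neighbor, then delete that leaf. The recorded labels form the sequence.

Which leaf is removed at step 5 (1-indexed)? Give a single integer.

Answer: 7

Derivation:
Step 1: current leaves = {1,2,6,7,8,9}. Remove leaf 1 (neighbor: 4).
Step 2: current leaves = {2,4,6,7,8,9}. Remove leaf 2 (neighbor: 3).
Step 3: current leaves = {4,6,7,8,9}. Remove leaf 4 (neighbor: 3).
Step 4: current leaves = {6,7,8,9}. Remove leaf 6 (neighbor: 3).
Step 5: current leaves = {7,8,9}. Remove leaf 7 (neighbor: 5).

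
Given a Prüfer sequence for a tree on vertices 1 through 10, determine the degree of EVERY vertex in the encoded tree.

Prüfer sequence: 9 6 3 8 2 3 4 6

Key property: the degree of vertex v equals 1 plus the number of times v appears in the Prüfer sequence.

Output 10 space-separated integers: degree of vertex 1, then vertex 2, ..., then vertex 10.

Answer: 1 2 3 2 1 3 1 2 2 1

Derivation:
p_1 = 9: count[9] becomes 1
p_2 = 6: count[6] becomes 1
p_3 = 3: count[3] becomes 1
p_4 = 8: count[8] becomes 1
p_5 = 2: count[2] becomes 1
p_6 = 3: count[3] becomes 2
p_7 = 4: count[4] becomes 1
p_8 = 6: count[6] becomes 2
Degrees (1 + count): deg[1]=1+0=1, deg[2]=1+1=2, deg[3]=1+2=3, deg[4]=1+1=2, deg[5]=1+0=1, deg[6]=1+2=3, deg[7]=1+0=1, deg[8]=1+1=2, deg[9]=1+1=2, deg[10]=1+0=1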